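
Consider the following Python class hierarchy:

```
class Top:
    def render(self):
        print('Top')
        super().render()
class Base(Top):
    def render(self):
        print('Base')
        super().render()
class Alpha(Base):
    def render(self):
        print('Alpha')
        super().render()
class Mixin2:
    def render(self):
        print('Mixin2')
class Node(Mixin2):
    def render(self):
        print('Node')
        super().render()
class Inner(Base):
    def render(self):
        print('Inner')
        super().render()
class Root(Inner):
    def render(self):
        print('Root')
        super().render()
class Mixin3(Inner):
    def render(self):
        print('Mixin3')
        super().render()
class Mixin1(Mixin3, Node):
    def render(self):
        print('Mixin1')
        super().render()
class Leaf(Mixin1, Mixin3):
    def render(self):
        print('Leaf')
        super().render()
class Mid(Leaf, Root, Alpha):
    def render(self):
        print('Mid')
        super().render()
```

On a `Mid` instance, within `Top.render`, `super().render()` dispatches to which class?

L[Mid] = Mid + merge(L[Leaf], L[Root], L[Alpha], [Leaf Root Alpha])
  take Leaf:  [Leaf Mixin1 Mixin3 Inner Base Top Node Mixin2 object] + [Root Inner Base Top object] + [Alpha Base Top object] + [Leaf Root Alpha]
  take Mixin1:  [Mixin1 Mixin3 Inner Base Top Node Mixin2 object] + [Root Inner Base Top object] + [Alpha Base Top object] + [Root Alpha]
  take Mixin3:  [Mixin3 Inner Base Top Node Mixin2 object] + [Root Inner Base Top object] + [Alpha Base Top object] + [Root Alpha]
  take Root:  [Inner Base Top Node Mixin2 object] + [Root Inner Base Top object] + [Alpha Base Top object] + [Root Alpha]
  take Inner:  [Inner Base Top Node Mixin2 object] + [Inner Base Top object] + [Alpha Base Top object] + [Alpha]
  take Alpha:  [Base Top Node Mixin2 object] + [Base Top object] + [Alpha Base Top object] + [Alpha]
  take Base:  [Base Top Node Mixin2 object] + [Base Top object] + [Base Top object]
  take Top:  [Top Node Mixin2 object] + [Top object] + [Top object]
  take Node:  [Node Mixin2 object] + [object] + [object]
  take Mixin2:  [Mixin2 object] + [object] + [object]
  take object:  [object] + [object] + [object]
MRO: Mid Leaf Mixin1 Mixin3 Root Inner Alpha Base Top Node Mixin2 object
super() in Top.render on a Mid instance goes to the class after Top in Mid's MRO: Node.

Node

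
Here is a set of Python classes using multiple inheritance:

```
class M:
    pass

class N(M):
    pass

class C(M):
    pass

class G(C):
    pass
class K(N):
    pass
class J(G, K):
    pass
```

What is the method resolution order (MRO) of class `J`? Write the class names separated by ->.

J -> G -> C -> K -> N -> M -> object

L[J] = J + merge(L[G], L[K], [G K])
  take G:  [G C M object] + [K N M object] + [G K]
  take C:  [C M object] + [K N M object] + [K]
  take K:  [M object] + [K N M object] + [K]
  take N:  [M object] + [N M object]
  take M:  [M object] + [M object]
  take object:  [object] + [object]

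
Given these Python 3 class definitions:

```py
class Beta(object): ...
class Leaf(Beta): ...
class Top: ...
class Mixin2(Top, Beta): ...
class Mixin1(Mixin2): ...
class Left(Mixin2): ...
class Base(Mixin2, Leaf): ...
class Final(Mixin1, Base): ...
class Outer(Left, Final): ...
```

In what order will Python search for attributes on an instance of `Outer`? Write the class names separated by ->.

Outer -> Left -> Final -> Mixin1 -> Base -> Mixin2 -> Top -> Leaf -> Beta -> object

L[Outer] = Outer + merge(L[Left], L[Final], [Left Final])
  take Left:  [Left Mixin2 Top Beta object] + [Final Mixin1 Base Mixin2 Top Leaf Beta object] + [Left Final]
  take Final:  [Mixin2 Top Beta object] + [Final Mixin1 Base Mixin2 Top Leaf Beta object] + [Final]
  take Mixin1:  [Mixin2 Top Beta object] + [Mixin1 Base Mixin2 Top Leaf Beta object]
  take Base:  [Mixin2 Top Beta object] + [Base Mixin2 Top Leaf Beta object]
  take Mixin2:  [Mixin2 Top Beta object] + [Mixin2 Top Leaf Beta object]
  take Top:  [Top Beta object] + [Top Leaf Beta object]
  take Leaf:  [Beta object] + [Leaf Beta object]
  take Beta:  [Beta object] + [Beta object]
  take object:  [object] + [object]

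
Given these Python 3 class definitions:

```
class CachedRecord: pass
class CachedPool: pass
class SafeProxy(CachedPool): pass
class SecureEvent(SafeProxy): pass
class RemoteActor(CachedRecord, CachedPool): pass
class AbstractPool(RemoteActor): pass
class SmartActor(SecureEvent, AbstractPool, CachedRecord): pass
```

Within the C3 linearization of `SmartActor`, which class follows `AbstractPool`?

L[SmartActor] = SmartActor + merge(L[SecureEvent], L[AbstractPool], L[CachedRecord], [SecureEvent AbstractPool CachedRecord])
  take SecureEvent:  [SecureEvent SafeProxy CachedPool object] + [AbstractPool RemoteActor CachedRecord CachedPool object] + [CachedRecord object] + [SecureEvent AbstractPool CachedRecord]
  take SafeProxy:  [SafeProxy CachedPool object] + [AbstractPool RemoteActor CachedRecord CachedPool object] + [CachedRecord object] + [AbstractPool CachedRecord]
  take AbstractPool:  [CachedPool object] + [AbstractPool RemoteActor CachedRecord CachedPool object] + [CachedRecord object] + [AbstractPool CachedRecord]
  take RemoteActor:  [CachedPool object] + [RemoteActor CachedRecord CachedPool object] + [CachedRecord object] + [CachedRecord]
  take CachedRecord:  [CachedPool object] + [CachedRecord CachedPool object] + [CachedRecord object] + [CachedRecord]
  take CachedPool:  [CachedPool object] + [CachedPool object] + [object]
  take object:  [object] + [object] + [object]
MRO: SmartActor SecureEvent SafeProxy AbstractPool RemoteActor CachedRecord CachedPool object
AbstractPool is at position 3; next is RemoteActor.

RemoteActor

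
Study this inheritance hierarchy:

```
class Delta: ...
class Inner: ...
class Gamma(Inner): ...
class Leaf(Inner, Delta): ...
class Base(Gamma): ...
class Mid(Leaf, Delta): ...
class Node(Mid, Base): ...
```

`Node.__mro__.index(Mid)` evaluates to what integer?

L[Node] = Node + merge(L[Mid], L[Base], [Mid Base])
  take Mid:  [Mid Leaf Inner Delta object] + [Base Gamma Inner object] + [Mid Base]
  take Leaf:  [Leaf Inner Delta object] + [Base Gamma Inner object] + [Base]
  take Base:  [Inner Delta object] + [Base Gamma Inner object] + [Base]
  take Gamma:  [Inner Delta object] + [Gamma Inner object]
  take Inner:  [Inner Delta object] + [Inner object]
  take Delta:  [Delta object] + [object]
  take object:  [object] + [object]
MRO: Node Mid Leaf Base Gamma Inner Delta object
Mid sits at index 1.

1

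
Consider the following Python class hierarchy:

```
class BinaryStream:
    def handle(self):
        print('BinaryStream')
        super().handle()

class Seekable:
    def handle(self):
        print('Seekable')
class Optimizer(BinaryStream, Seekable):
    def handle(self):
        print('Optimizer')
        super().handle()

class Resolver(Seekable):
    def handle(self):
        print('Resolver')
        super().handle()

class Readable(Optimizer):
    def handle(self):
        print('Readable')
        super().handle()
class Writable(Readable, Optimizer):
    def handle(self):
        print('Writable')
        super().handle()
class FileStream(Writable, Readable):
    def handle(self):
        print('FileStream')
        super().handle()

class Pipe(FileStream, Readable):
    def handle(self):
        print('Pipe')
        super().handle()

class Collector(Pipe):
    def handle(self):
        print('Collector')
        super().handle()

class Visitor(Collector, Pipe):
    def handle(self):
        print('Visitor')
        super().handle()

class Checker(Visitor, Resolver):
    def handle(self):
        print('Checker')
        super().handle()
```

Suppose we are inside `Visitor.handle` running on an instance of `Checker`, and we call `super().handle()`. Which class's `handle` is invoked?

Collector

L[Checker] = Checker + merge(L[Visitor], L[Resolver], [Visitor Resolver])
  take Visitor:  [Visitor Collector Pipe FileStream Writable Readable Optimizer BinaryStream Seekable object] + [Resolver Seekable object] + [Visitor Resolver]
  take Collector:  [Collector Pipe FileStream Writable Readable Optimizer BinaryStream Seekable object] + [Resolver Seekable object] + [Resolver]
  take Pipe:  [Pipe FileStream Writable Readable Optimizer BinaryStream Seekable object] + [Resolver Seekable object] + [Resolver]
  take FileStream:  [FileStream Writable Readable Optimizer BinaryStream Seekable object] + [Resolver Seekable object] + [Resolver]
  take Writable:  [Writable Readable Optimizer BinaryStream Seekable object] + [Resolver Seekable object] + [Resolver]
  take Readable:  [Readable Optimizer BinaryStream Seekable object] + [Resolver Seekable object] + [Resolver]
  take Optimizer:  [Optimizer BinaryStream Seekable object] + [Resolver Seekable object] + [Resolver]
  take BinaryStream:  [BinaryStream Seekable object] + [Resolver Seekable object] + [Resolver]
  take Resolver:  [Seekable object] + [Resolver Seekable object] + [Resolver]
  take Seekable:  [Seekable object] + [Seekable object]
  take object:  [object] + [object]
MRO: Checker Visitor Collector Pipe FileStream Writable Readable Optimizer BinaryStream Resolver Seekable object
super() in Visitor.handle on a Checker instance goes to the class after Visitor in Checker's MRO: Collector.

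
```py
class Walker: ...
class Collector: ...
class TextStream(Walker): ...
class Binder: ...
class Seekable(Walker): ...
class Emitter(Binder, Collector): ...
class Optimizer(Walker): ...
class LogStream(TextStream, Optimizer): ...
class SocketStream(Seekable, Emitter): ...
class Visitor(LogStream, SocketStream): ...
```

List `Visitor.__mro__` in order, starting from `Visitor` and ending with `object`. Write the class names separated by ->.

Visitor -> LogStream -> TextStream -> Optimizer -> SocketStream -> Seekable -> Walker -> Emitter -> Binder -> Collector -> object

L[Visitor] = Visitor + merge(L[LogStream], L[SocketStream], [LogStream SocketStream])
  take LogStream:  [LogStream TextStream Optimizer Walker object] + [SocketStream Seekable Walker Emitter Binder Collector object] + [LogStream SocketStream]
  take TextStream:  [TextStream Optimizer Walker object] + [SocketStream Seekable Walker Emitter Binder Collector object] + [SocketStream]
  take Optimizer:  [Optimizer Walker object] + [SocketStream Seekable Walker Emitter Binder Collector object] + [SocketStream]
  take SocketStream:  [Walker object] + [SocketStream Seekable Walker Emitter Binder Collector object] + [SocketStream]
  take Seekable:  [Walker object] + [Seekable Walker Emitter Binder Collector object]
  take Walker:  [Walker object] + [Walker Emitter Binder Collector object]
  take Emitter:  [object] + [Emitter Binder Collector object]
  take Binder:  [object] + [Binder Collector object]
  take Collector:  [object] + [Collector object]
  take object:  [object] + [object]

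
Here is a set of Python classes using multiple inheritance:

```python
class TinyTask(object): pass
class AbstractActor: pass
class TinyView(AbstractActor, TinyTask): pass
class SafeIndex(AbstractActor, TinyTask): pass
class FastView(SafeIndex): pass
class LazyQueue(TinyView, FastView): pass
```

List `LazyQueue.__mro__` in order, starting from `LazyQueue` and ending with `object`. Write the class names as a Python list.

[LazyQueue, TinyView, FastView, SafeIndex, AbstractActor, TinyTask, object]

L[LazyQueue] = LazyQueue + merge(L[TinyView], L[FastView], [TinyView FastView])
  take TinyView:  [TinyView AbstractActor TinyTask object] + [FastView SafeIndex AbstractActor TinyTask object] + [TinyView FastView]
  take FastView:  [AbstractActor TinyTask object] + [FastView SafeIndex AbstractActor TinyTask object] + [FastView]
  take SafeIndex:  [AbstractActor TinyTask object] + [SafeIndex AbstractActor TinyTask object]
  take AbstractActor:  [AbstractActor TinyTask object] + [AbstractActor TinyTask object]
  take TinyTask:  [TinyTask object] + [TinyTask object]
  take object:  [object] + [object]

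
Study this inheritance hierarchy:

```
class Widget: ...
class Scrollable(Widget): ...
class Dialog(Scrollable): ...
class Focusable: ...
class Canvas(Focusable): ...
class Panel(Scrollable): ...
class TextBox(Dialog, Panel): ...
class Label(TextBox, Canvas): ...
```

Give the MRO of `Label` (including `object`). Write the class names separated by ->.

Label -> TextBox -> Dialog -> Panel -> Scrollable -> Widget -> Canvas -> Focusable -> object

L[Label] = Label + merge(L[TextBox], L[Canvas], [TextBox Canvas])
  take TextBox:  [TextBox Dialog Panel Scrollable Widget object] + [Canvas Focusable object] + [TextBox Canvas]
  take Dialog:  [Dialog Panel Scrollable Widget object] + [Canvas Focusable object] + [Canvas]
  take Panel:  [Panel Scrollable Widget object] + [Canvas Focusable object] + [Canvas]
  take Scrollable:  [Scrollable Widget object] + [Canvas Focusable object] + [Canvas]
  take Widget:  [Widget object] + [Canvas Focusable object] + [Canvas]
  take Canvas:  [object] + [Canvas Focusable object] + [Canvas]
  take Focusable:  [object] + [Focusable object]
  take object:  [object] + [object]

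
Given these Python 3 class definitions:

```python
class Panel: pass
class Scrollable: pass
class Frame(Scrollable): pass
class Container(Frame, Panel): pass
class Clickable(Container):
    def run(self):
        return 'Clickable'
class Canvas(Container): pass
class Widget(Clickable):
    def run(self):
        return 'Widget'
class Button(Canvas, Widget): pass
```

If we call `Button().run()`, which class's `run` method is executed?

Widget

L[Button] = Button + merge(L[Canvas], L[Widget], [Canvas Widget])
  take Canvas:  [Canvas Container Frame Scrollable Panel object] + [Widget Clickable Container Frame Scrollable Panel object] + [Canvas Widget]
  take Widget:  [Container Frame Scrollable Panel object] + [Widget Clickable Container Frame Scrollable Panel object] + [Widget]
  take Clickable:  [Container Frame Scrollable Panel object] + [Clickable Container Frame Scrollable Panel object]
  take Container:  [Container Frame Scrollable Panel object] + [Container Frame Scrollable Panel object]
  take Frame:  [Frame Scrollable Panel object] + [Frame Scrollable Panel object]
  take Scrollable:  [Scrollable Panel object] + [Scrollable Panel object]
  take Panel:  [Panel object] + [Panel object]
  take object:  [object] + [object]
MRO: Button Canvas Widget Clickable Container Frame Scrollable Panel object
run is defined in: Clickable, Widget. First along the MRO is Widget.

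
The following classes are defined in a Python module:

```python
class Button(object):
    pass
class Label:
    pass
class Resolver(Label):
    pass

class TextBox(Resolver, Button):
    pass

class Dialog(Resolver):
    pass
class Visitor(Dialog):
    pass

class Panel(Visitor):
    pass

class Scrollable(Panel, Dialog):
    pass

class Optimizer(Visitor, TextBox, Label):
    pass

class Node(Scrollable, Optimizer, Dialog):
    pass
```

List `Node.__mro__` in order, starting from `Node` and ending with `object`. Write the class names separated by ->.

Node -> Scrollable -> Panel -> Optimizer -> Visitor -> Dialog -> TextBox -> Resolver -> Label -> Button -> object

L[Node] = Node + merge(L[Scrollable], L[Optimizer], L[Dialog], [Scrollable Optimizer Dialog])
  take Scrollable:  [Scrollable Panel Visitor Dialog Resolver Label object] + [Optimizer Visitor Dialog TextBox Resolver Label Button object] + [Dialog Resolver Label object] + [Scrollable Optimizer Dialog]
  take Panel:  [Panel Visitor Dialog Resolver Label object] + [Optimizer Visitor Dialog TextBox Resolver Label Button object] + [Dialog Resolver Label object] + [Optimizer Dialog]
  take Optimizer:  [Visitor Dialog Resolver Label object] + [Optimizer Visitor Dialog TextBox Resolver Label Button object] + [Dialog Resolver Label object] + [Optimizer Dialog]
  take Visitor:  [Visitor Dialog Resolver Label object] + [Visitor Dialog TextBox Resolver Label Button object] + [Dialog Resolver Label object] + [Dialog]
  take Dialog:  [Dialog Resolver Label object] + [Dialog TextBox Resolver Label Button object] + [Dialog Resolver Label object] + [Dialog]
  take TextBox:  [Resolver Label object] + [TextBox Resolver Label Button object] + [Resolver Label object]
  take Resolver:  [Resolver Label object] + [Resolver Label Button object] + [Resolver Label object]
  take Label:  [Label object] + [Label Button object] + [Label object]
  take Button:  [object] + [Button object] + [object]
  take object:  [object] + [object] + [object]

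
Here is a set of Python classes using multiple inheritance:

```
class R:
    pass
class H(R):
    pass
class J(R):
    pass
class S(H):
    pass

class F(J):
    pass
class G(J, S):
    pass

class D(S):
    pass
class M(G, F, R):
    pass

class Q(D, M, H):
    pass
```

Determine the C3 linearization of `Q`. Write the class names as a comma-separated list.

L[Q] = Q + merge(L[D], L[M], L[H], [D M H])
  take D:  [D S H R object] + [M G F J S H R object] + [H R object] + [D M H]
  take M:  [S H R object] + [M G F J S H R object] + [H R object] + [M H]
  take G:  [S H R object] + [G F J S H R object] + [H R object] + [H]
  take F:  [S H R object] + [F J S H R object] + [H R object] + [H]
  take J:  [S H R object] + [J S H R object] + [H R object] + [H]
  take S:  [S H R object] + [S H R object] + [H R object] + [H]
  take H:  [H R object] + [H R object] + [H R object] + [H]
  take R:  [R object] + [R object] + [R object]
  take object:  [object] + [object] + [object]

Q, D, M, G, F, J, S, H, R, object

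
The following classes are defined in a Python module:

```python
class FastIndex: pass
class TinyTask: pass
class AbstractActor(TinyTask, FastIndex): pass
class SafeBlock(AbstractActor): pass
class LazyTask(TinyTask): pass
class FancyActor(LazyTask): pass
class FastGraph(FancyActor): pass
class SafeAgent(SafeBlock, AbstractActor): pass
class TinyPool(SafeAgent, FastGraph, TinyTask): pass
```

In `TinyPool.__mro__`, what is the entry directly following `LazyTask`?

L[TinyPool] = TinyPool + merge(L[SafeAgent], L[FastGraph], L[TinyTask], [SafeAgent FastGraph TinyTask])
  take SafeAgent:  [SafeAgent SafeBlock AbstractActor TinyTask FastIndex object] + [FastGraph FancyActor LazyTask TinyTask object] + [TinyTask object] + [SafeAgent FastGraph TinyTask]
  take SafeBlock:  [SafeBlock AbstractActor TinyTask FastIndex object] + [FastGraph FancyActor LazyTask TinyTask object] + [TinyTask object] + [FastGraph TinyTask]
  take AbstractActor:  [AbstractActor TinyTask FastIndex object] + [FastGraph FancyActor LazyTask TinyTask object] + [TinyTask object] + [FastGraph TinyTask]
  take FastGraph:  [TinyTask FastIndex object] + [FastGraph FancyActor LazyTask TinyTask object] + [TinyTask object] + [FastGraph TinyTask]
  take FancyActor:  [TinyTask FastIndex object] + [FancyActor LazyTask TinyTask object] + [TinyTask object] + [TinyTask]
  take LazyTask:  [TinyTask FastIndex object] + [LazyTask TinyTask object] + [TinyTask object] + [TinyTask]
  take TinyTask:  [TinyTask FastIndex object] + [TinyTask object] + [TinyTask object] + [TinyTask]
  take FastIndex:  [FastIndex object] + [object] + [object]
  take object:  [object] + [object] + [object]
MRO: TinyPool SafeAgent SafeBlock AbstractActor FastGraph FancyActor LazyTask TinyTask FastIndex object
LazyTask is at position 6; next is TinyTask.

TinyTask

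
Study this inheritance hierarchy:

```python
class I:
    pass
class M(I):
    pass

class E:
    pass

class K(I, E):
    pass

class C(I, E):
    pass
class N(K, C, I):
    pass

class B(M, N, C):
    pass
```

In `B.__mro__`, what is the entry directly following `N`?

L[B] = B + merge(L[M], L[N], L[C], [M N C])
  take M:  [M I object] + [N K C I E object] + [C I E object] + [M N C]
  take N:  [I object] + [N K C I E object] + [C I E object] + [N C]
  take K:  [I object] + [K C I E object] + [C I E object] + [C]
  take C:  [I object] + [C I E object] + [C I E object] + [C]
  take I:  [I object] + [I E object] + [I E object]
  take E:  [object] + [E object] + [E object]
  take object:  [object] + [object] + [object]
MRO: B M N K C I E object
N is at position 2; next is K.

K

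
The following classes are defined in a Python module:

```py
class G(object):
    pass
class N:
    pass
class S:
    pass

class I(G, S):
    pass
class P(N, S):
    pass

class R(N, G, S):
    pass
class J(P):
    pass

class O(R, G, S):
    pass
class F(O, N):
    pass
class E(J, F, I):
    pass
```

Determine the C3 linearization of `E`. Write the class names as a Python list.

L[E] = E + merge(L[J], L[F], L[I], [J F I])
  take J:  [J P N S object] + [F O R N G S object] + [I G S object] + [J F I]
  take P:  [P N S object] + [F O R N G S object] + [I G S object] + [F I]
  take F:  [N S object] + [F O R N G S object] + [I G S object] + [F I]
  take O:  [N S object] + [O R N G S object] + [I G S object] + [I]
  take R:  [N S object] + [R N G S object] + [I G S object] + [I]
  take N:  [N S object] + [N G S object] + [I G S object] + [I]
  take I:  [S object] + [G S object] + [I G S object] + [I]
  take G:  [S object] + [G S object] + [G S object]
  take S:  [S object] + [S object] + [S object]
  take object:  [object] + [object] + [object]

[E, J, P, F, O, R, N, I, G, S, object]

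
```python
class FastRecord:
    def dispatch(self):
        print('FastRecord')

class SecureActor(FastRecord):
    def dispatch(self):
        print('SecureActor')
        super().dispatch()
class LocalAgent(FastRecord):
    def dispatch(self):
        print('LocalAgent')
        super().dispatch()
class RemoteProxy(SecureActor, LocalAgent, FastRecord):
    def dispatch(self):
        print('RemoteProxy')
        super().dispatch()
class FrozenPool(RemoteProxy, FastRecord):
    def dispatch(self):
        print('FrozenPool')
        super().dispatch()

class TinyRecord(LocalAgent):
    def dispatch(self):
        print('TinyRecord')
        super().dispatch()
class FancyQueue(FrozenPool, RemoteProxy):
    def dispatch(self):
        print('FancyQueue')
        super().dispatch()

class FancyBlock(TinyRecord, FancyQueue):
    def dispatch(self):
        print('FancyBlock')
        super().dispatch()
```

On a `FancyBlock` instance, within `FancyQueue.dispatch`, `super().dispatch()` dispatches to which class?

L[FancyBlock] = FancyBlock + merge(L[TinyRecord], L[FancyQueue], [TinyRecord FancyQueue])
  take TinyRecord:  [TinyRecord LocalAgent FastRecord object] + [FancyQueue FrozenPool RemoteProxy SecureActor LocalAgent FastRecord object] + [TinyRecord FancyQueue]
  take FancyQueue:  [LocalAgent FastRecord object] + [FancyQueue FrozenPool RemoteProxy SecureActor LocalAgent FastRecord object] + [FancyQueue]
  take FrozenPool:  [LocalAgent FastRecord object] + [FrozenPool RemoteProxy SecureActor LocalAgent FastRecord object]
  take RemoteProxy:  [LocalAgent FastRecord object] + [RemoteProxy SecureActor LocalAgent FastRecord object]
  take SecureActor:  [LocalAgent FastRecord object] + [SecureActor LocalAgent FastRecord object]
  take LocalAgent:  [LocalAgent FastRecord object] + [LocalAgent FastRecord object]
  take FastRecord:  [FastRecord object] + [FastRecord object]
  take object:  [object] + [object]
MRO: FancyBlock TinyRecord FancyQueue FrozenPool RemoteProxy SecureActor LocalAgent FastRecord object
super() in FancyQueue.dispatch on a FancyBlock instance goes to the class after FancyQueue in FancyBlock's MRO: FrozenPool.

FrozenPool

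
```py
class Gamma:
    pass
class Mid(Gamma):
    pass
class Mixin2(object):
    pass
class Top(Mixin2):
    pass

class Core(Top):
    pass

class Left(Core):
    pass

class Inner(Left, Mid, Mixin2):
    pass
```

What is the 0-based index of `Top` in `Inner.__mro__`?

3

L[Inner] = Inner + merge(L[Left], L[Mid], L[Mixin2], [Left Mid Mixin2])
  take Left:  [Left Core Top Mixin2 object] + [Mid Gamma object] + [Mixin2 object] + [Left Mid Mixin2]
  take Core:  [Core Top Mixin2 object] + [Mid Gamma object] + [Mixin2 object] + [Mid Mixin2]
  take Top:  [Top Mixin2 object] + [Mid Gamma object] + [Mixin2 object] + [Mid Mixin2]
  take Mid:  [Mixin2 object] + [Mid Gamma object] + [Mixin2 object] + [Mid Mixin2]
  take Mixin2:  [Mixin2 object] + [Gamma object] + [Mixin2 object] + [Mixin2]
  take Gamma:  [object] + [Gamma object] + [object]
  take object:  [object] + [object] + [object]
MRO: Inner Left Core Top Mid Mixin2 Gamma object
Top sits at index 3.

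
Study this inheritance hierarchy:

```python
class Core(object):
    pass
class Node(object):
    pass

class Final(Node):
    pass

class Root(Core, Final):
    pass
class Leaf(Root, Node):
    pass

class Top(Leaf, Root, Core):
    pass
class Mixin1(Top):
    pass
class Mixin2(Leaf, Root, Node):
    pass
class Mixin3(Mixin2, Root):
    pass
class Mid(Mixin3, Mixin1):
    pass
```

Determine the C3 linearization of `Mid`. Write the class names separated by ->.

L[Mid] = Mid + merge(L[Mixin3], L[Mixin1], [Mixin3 Mixin1])
  take Mixin3:  [Mixin3 Mixin2 Leaf Root Core Final Node object] + [Mixin1 Top Leaf Root Core Final Node object] + [Mixin3 Mixin1]
  take Mixin2:  [Mixin2 Leaf Root Core Final Node object] + [Mixin1 Top Leaf Root Core Final Node object] + [Mixin1]
  take Mixin1:  [Leaf Root Core Final Node object] + [Mixin1 Top Leaf Root Core Final Node object] + [Mixin1]
  take Top:  [Leaf Root Core Final Node object] + [Top Leaf Root Core Final Node object]
  take Leaf:  [Leaf Root Core Final Node object] + [Leaf Root Core Final Node object]
  take Root:  [Root Core Final Node object] + [Root Core Final Node object]
  take Core:  [Core Final Node object] + [Core Final Node object]
  take Final:  [Final Node object] + [Final Node object]
  take Node:  [Node object] + [Node object]
  take object:  [object] + [object]

Mid -> Mixin3 -> Mixin2 -> Mixin1 -> Top -> Leaf -> Root -> Core -> Final -> Node -> object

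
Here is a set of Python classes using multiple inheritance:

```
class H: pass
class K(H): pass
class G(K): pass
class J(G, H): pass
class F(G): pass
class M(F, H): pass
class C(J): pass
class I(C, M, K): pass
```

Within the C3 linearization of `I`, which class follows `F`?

G

L[I] = I + merge(L[C], L[M], L[K], [C M K])
  take C:  [C J G K H object] + [M F G K H object] + [K H object] + [C M K]
  take J:  [J G K H object] + [M F G K H object] + [K H object] + [M K]
  take M:  [G K H object] + [M F G K H object] + [K H object] + [M K]
  take F:  [G K H object] + [F G K H object] + [K H object] + [K]
  take G:  [G K H object] + [G K H object] + [K H object] + [K]
  take K:  [K H object] + [K H object] + [K H object] + [K]
  take H:  [H object] + [H object] + [H object]
  take object:  [object] + [object] + [object]
MRO: I C J M F G K H object
F is at position 4; next is G.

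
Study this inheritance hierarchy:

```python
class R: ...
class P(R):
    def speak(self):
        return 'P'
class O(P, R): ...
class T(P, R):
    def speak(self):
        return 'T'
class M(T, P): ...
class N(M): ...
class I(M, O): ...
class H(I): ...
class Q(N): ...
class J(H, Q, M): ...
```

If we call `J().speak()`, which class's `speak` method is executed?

L[J] = J + merge(L[H], L[Q], L[M], [H Q M])
  take H:  [H I M T O P R object] + [Q N M T P R object] + [M T P R object] + [H Q M]
  take I:  [I M T O P R object] + [Q N M T P R object] + [M T P R object] + [Q M]
  take Q:  [M T O P R object] + [Q N M T P R object] + [M T P R object] + [Q M]
  take N:  [M T O P R object] + [N M T P R object] + [M T P R object] + [M]
  take M:  [M T O P R object] + [M T P R object] + [M T P R object] + [M]
  take T:  [T O P R object] + [T P R object] + [T P R object]
  take O:  [O P R object] + [P R object] + [P R object]
  take P:  [P R object] + [P R object] + [P R object]
  take R:  [R object] + [R object] + [R object]
  take object:  [object] + [object] + [object]
MRO: J H I Q N M T O P R object
speak is defined in: P, T. First along the MRO is T.

T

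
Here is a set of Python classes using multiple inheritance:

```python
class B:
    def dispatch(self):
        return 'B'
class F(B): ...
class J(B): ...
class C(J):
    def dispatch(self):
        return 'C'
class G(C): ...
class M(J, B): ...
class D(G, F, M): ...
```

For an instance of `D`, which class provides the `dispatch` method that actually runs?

L[D] = D + merge(L[G], L[F], L[M], [G F M])
  take G:  [G C J B object] + [F B object] + [M J B object] + [G F M]
  take C:  [C J B object] + [F B object] + [M J B object] + [F M]
  take F:  [J B object] + [F B object] + [M J B object] + [F M]
  take M:  [J B object] + [B object] + [M J B object] + [M]
  take J:  [J B object] + [B object] + [J B object]
  take B:  [B object] + [B object] + [B object]
  take object:  [object] + [object] + [object]
MRO: D G C F M J B object
dispatch is defined in: B, C. First along the MRO is C.

C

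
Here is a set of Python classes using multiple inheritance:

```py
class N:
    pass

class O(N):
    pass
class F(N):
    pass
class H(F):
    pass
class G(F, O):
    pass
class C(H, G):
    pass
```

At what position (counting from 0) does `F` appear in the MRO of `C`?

L[C] = C + merge(L[H], L[G], [H G])
  take H:  [H F N object] + [G F O N object] + [H G]
  take G:  [F N object] + [G F O N object] + [G]
  take F:  [F N object] + [F O N object]
  take O:  [N object] + [O N object]
  take N:  [N object] + [N object]
  take object:  [object] + [object]
MRO: C H G F O N object
F sits at index 3.

3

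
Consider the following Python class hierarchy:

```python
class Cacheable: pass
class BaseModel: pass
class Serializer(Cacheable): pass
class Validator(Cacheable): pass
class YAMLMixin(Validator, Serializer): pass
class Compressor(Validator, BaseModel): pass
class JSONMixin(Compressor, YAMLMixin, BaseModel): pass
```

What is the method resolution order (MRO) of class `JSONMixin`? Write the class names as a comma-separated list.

JSONMixin, Compressor, YAMLMixin, Validator, Serializer, Cacheable, BaseModel, object

L[JSONMixin] = JSONMixin + merge(L[Compressor], L[YAMLMixin], L[BaseModel], [Compressor YAMLMixin BaseModel])
  take Compressor:  [Compressor Validator Cacheable BaseModel object] + [YAMLMixin Validator Serializer Cacheable object] + [BaseModel object] + [Compressor YAMLMixin BaseModel]
  take YAMLMixin:  [Validator Cacheable BaseModel object] + [YAMLMixin Validator Serializer Cacheable object] + [BaseModel object] + [YAMLMixin BaseModel]
  take Validator:  [Validator Cacheable BaseModel object] + [Validator Serializer Cacheable object] + [BaseModel object] + [BaseModel]
  take Serializer:  [Cacheable BaseModel object] + [Serializer Cacheable object] + [BaseModel object] + [BaseModel]
  take Cacheable:  [Cacheable BaseModel object] + [Cacheable object] + [BaseModel object] + [BaseModel]
  take BaseModel:  [BaseModel object] + [object] + [BaseModel object] + [BaseModel]
  take object:  [object] + [object] + [object]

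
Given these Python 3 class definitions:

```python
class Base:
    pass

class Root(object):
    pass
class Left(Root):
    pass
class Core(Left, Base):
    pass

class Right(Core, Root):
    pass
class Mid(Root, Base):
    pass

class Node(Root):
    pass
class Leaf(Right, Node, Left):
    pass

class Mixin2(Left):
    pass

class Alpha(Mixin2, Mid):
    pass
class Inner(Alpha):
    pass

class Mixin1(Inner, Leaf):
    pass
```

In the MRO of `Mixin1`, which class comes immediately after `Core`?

Node

L[Mixin1] = Mixin1 + merge(L[Inner], L[Leaf], [Inner Leaf])
  take Inner:  [Inner Alpha Mixin2 Left Mid Root Base object] + [Leaf Right Core Node Left Root Base object] + [Inner Leaf]
  take Alpha:  [Alpha Mixin2 Left Mid Root Base object] + [Leaf Right Core Node Left Root Base object] + [Leaf]
  take Mixin2:  [Mixin2 Left Mid Root Base object] + [Leaf Right Core Node Left Root Base object] + [Leaf]
  take Leaf:  [Left Mid Root Base object] + [Leaf Right Core Node Left Root Base object] + [Leaf]
  take Right:  [Left Mid Root Base object] + [Right Core Node Left Root Base object]
  take Core:  [Left Mid Root Base object] + [Core Node Left Root Base object]
  take Node:  [Left Mid Root Base object] + [Node Left Root Base object]
  take Left:  [Left Mid Root Base object] + [Left Root Base object]
  take Mid:  [Mid Root Base object] + [Root Base object]
  take Root:  [Root Base object] + [Root Base object]
  take Base:  [Base object] + [Base object]
  take object:  [object] + [object]
MRO: Mixin1 Inner Alpha Mixin2 Leaf Right Core Node Left Mid Root Base object
Core is at position 6; next is Node.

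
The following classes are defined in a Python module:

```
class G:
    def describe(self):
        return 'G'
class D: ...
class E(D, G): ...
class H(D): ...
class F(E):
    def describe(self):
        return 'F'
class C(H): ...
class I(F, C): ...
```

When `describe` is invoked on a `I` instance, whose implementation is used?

F

L[I] = I + merge(L[F], L[C], [F C])
  take F:  [F E D G object] + [C H D object] + [F C]
  take E:  [E D G object] + [C H D object] + [C]
  take C:  [D G object] + [C H D object] + [C]
  take H:  [D G object] + [H D object]
  take D:  [D G object] + [D object]
  take G:  [G object] + [object]
  take object:  [object] + [object]
MRO: I F E C H D G object
describe is defined in: F, G. First along the MRO is F.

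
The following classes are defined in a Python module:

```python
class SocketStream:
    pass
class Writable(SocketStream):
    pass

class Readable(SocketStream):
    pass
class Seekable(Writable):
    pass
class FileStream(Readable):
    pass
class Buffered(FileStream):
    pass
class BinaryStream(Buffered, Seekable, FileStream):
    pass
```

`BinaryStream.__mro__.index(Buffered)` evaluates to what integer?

1

L[BinaryStream] = BinaryStream + merge(L[Buffered], L[Seekable], L[FileStream], [Buffered Seekable FileStream])
  take Buffered:  [Buffered FileStream Readable SocketStream object] + [Seekable Writable SocketStream object] + [FileStream Readable SocketStream object] + [Buffered Seekable FileStream]
  take Seekable:  [FileStream Readable SocketStream object] + [Seekable Writable SocketStream object] + [FileStream Readable SocketStream object] + [Seekable FileStream]
  take FileStream:  [FileStream Readable SocketStream object] + [Writable SocketStream object] + [FileStream Readable SocketStream object] + [FileStream]
  take Readable:  [Readable SocketStream object] + [Writable SocketStream object] + [Readable SocketStream object]
  take Writable:  [SocketStream object] + [Writable SocketStream object] + [SocketStream object]
  take SocketStream:  [SocketStream object] + [SocketStream object] + [SocketStream object]
  take object:  [object] + [object] + [object]
MRO: BinaryStream Buffered Seekable FileStream Readable Writable SocketStream object
Buffered sits at index 1.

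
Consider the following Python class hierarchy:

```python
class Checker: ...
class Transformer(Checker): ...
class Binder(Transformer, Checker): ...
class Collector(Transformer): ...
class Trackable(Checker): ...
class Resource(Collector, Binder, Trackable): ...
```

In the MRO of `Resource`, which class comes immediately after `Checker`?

object

L[Resource] = Resource + merge(L[Collector], L[Binder], L[Trackable], [Collector Binder Trackable])
  take Collector:  [Collector Transformer Checker object] + [Binder Transformer Checker object] + [Trackable Checker object] + [Collector Binder Trackable]
  take Binder:  [Transformer Checker object] + [Binder Transformer Checker object] + [Trackable Checker object] + [Binder Trackable]
  take Transformer:  [Transformer Checker object] + [Transformer Checker object] + [Trackable Checker object] + [Trackable]
  take Trackable:  [Checker object] + [Checker object] + [Trackable Checker object] + [Trackable]
  take Checker:  [Checker object] + [Checker object] + [Checker object]
  take object:  [object] + [object] + [object]
MRO: Resource Collector Binder Transformer Trackable Checker object
Checker is at position 5; next is object.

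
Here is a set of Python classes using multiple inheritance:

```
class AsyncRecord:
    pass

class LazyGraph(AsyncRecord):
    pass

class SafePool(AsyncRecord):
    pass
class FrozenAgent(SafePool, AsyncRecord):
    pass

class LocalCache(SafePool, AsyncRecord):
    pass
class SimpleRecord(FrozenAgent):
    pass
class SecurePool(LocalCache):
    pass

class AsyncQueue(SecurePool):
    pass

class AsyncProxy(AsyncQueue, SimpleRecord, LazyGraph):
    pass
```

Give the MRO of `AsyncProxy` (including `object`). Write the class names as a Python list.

L[AsyncProxy] = AsyncProxy + merge(L[AsyncQueue], L[SimpleRecord], L[LazyGraph], [AsyncQueue SimpleRecord LazyGraph])
  take AsyncQueue:  [AsyncQueue SecurePool LocalCache SafePool AsyncRecord object] + [SimpleRecord FrozenAgent SafePool AsyncRecord object] + [LazyGraph AsyncRecord object] + [AsyncQueue SimpleRecord LazyGraph]
  take SecurePool:  [SecurePool LocalCache SafePool AsyncRecord object] + [SimpleRecord FrozenAgent SafePool AsyncRecord object] + [LazyGraph AsyncRecord object] + [SimpleRecord LazyGraph]
  take LocalCache:  [LocalCache SafePool AsyncRecord object] + [SimpleRecord FrozenAgent SafePool AsyncRecord object] + [LazyGraph AsyncRecord object] + [SimpleRecord LazyGraph]
  take SimpleRecord:  [SafePool AsyncRecord object] + [SimpleRecord FrozenAgent SafePool AsyncRecord object] + [LazyGraph AsyncRecord object] + [SimpleRecord LazyGraph]
  take FrozenAgent:  [SafePool AsyncRecord object] + [FrozenAgent SafePool AsyncRecord object] + [LazyGraph AsyncRecord object] + [LazyGraph]
  take SafePool:  [SafePool AsyncRecord object] + [SafePool AsyncRecord object] + [LazyGraph AsyncRecord object] + [LazyGraph]
  take LazyGraph:  [AsyncRecord object] + [AsyncRecord object] + [LazyGraph AsyncRecord object] + [LazyGraph]
  take AsyncRecord:  [AsyncRecord object] + [AsyncRecord object] + [AsyncRecord object]
  take object:  [object] + [object] + [object]

[AsyncProxy, AsyncQueue, SecurePool, LocalCache, SimpleRecord, FrozenAgent, SafePool, LazyGraph, AsyncRecord, object]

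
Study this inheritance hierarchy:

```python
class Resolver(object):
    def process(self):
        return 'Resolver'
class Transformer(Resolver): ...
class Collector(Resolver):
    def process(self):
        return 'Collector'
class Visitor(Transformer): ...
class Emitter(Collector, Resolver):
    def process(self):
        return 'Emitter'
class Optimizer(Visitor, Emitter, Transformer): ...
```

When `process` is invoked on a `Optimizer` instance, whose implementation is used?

Emitter

L[Optimizer] = Optimizer + merge(L[Visitor], L[Emitter], L[Transformer], [Visitor Emitter Transformer])
  take Visitor:  [Visitor Transformer Resolver object] + [Emitter Collector Resolver object] + [Transformer Resolver object] + [Visitor Emitter Transformer]
  take Emitter:  [Transformer Resolver object] + [Emitter Collector Resolver object] + [Transformer Resolver object] + [Emitter Transformer]
  take Transformer:  [Transformer Resolver object] + [Collector Resolver object] + [Transformer Resolver object] + [Transformer]
  take Collector:  [Resolver object] + [Collector Resolver object] + [Resolver object]
  take Resolver:  [Resolver object] + [Resolver object] + [Resolver object]
  take object:  [object] + [object] + [object]
MRO: Optimizer Visitor Emitter Transformer Collector Resolver object
process is defined in: Collector, Emitter, Resolver. First along the MRO is Emitter.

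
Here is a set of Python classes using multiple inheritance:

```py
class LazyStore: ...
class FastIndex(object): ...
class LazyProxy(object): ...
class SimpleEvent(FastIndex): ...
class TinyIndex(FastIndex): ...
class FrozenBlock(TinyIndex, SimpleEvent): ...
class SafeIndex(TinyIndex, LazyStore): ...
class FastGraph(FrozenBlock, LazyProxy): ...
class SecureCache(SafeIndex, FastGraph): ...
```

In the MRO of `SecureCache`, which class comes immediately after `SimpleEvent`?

L[SecureCache] = SecureCache + merge(L[SafeIndex], L[FastGraph], [SafeIndex FastGraph])
  take SafeIndex:  [SafeIndex TinyIndex FastIndex LazyStore object] + [FastGraph FrozenBlock TinyIndex SimpleEvent FastIndex LazyProxy object] + [SafeIndex FastGraph]
  take FastGraph:  [TinyIndex FastIndex LazyStore object] + [FastGraph FrozenBlock TinyIndex SimpleEvent FastIndex LazyProxy object] + [FastGraph]
  take FrozenBlock:  [TinyIndex FastIndex LazyStore object] + [FrozenBlock TinyIndex SimpleEvent FastIndex LazyProxy object]
  take TinyIndex:  [TinyIndex FastIndex LazyStore object] + [TinyIndex SimpleEvent FastIndex LazyProxy object]
  take SimpleEvent:  [FastIndex LazyStore object] + [SimpleEvent FastIndex LazyProxy object]
  take FastIndex:  [FastIndex LazyStore object] + [FastIndex LazyProxy object]
  take LazyStore:  [LazyStore object] + [LazyProxy object]
  take LazyProxy:  [object] + [LazyProxy object]
  take object:  [object] + [object]
MRO: SecureCache SafeIndex FastGraph FrozenBlock TinyIndex SimpleEvent FastIndex LazyStore LazyProxy object
SimpleEvent is at position 5; next is FastIndex.

FastIndex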